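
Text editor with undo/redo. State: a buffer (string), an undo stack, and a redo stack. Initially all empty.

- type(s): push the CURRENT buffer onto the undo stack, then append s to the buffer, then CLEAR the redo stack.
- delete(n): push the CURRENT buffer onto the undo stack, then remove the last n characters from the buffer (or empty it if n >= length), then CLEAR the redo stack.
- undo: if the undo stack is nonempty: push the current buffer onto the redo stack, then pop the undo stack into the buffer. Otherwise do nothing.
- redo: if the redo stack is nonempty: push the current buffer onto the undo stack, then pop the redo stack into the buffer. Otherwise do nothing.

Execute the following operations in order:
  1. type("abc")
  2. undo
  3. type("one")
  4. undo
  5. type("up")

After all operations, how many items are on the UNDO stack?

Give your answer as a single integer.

Answer: 1

Derivation:
After op 1 (type): buf='abc' undo_depth=1 redo_depth=0
After op 2 (undo): buf='(empty)' undo_depth=0 redo_depth=1
After op 3 (type): buf='one' undo_depth=1 redo_depth=0
After op 4 (undo): buf='(empty)' undo_depth=0 redo_depth=1
After op 5 (type): buf='up' undo_depth=1 redo_depth=0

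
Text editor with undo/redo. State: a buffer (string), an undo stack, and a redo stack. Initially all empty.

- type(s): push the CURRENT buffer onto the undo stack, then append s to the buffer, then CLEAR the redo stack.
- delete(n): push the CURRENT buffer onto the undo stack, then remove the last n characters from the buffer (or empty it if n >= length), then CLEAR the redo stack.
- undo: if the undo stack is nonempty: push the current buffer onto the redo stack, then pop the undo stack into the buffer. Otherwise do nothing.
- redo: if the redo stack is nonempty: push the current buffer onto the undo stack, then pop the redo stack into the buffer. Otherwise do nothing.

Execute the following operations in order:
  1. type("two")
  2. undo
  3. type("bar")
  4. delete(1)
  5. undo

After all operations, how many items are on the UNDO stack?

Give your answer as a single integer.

Answer: 1

Derivation:
After op 1 (type): buf='two' undo_depth=1 redo_depth=0
After op 2 (undo): buf='(empty)' undo_depth=0 redo_depth=1
After op 3 (type): buf='bar' undo_depth=1 redo_depth=0
After op 4 (delete): buf='ba' undo_depth=2 redo_depth=0
After op 5 (undo): buf='bar' undo_depth=1 redo_depth=1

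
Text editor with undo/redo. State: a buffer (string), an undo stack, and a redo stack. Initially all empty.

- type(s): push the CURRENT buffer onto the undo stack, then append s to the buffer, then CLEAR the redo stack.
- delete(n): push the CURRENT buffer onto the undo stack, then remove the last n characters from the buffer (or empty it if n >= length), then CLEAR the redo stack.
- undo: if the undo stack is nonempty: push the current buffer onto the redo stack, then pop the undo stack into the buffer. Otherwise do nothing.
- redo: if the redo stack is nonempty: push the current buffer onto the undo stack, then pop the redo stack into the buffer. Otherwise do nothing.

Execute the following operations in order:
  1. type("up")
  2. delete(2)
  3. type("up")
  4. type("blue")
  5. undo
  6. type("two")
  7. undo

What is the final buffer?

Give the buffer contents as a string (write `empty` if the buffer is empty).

Answer: up

Derivation:
After op 1 (type): buf='up' undo_depth=1 redo_depth=0
After op 2 (delete): buf='(empty)' undo_depth=2 redo_depth=0
After op 3 (type): buf='up' undo_depth=3 redo_depth=0
After op 4 (type): buf='upblue' undo_depth=4 redo_depth=0
After op 5 (undo): buf='up' undo_depth=3 redo_depth=1
After op 6 (type): buf='uptwo' undo_depth=4 redo_depth=0
After op 7 (undo): buf='up' undo_depth=3 redo_depth=1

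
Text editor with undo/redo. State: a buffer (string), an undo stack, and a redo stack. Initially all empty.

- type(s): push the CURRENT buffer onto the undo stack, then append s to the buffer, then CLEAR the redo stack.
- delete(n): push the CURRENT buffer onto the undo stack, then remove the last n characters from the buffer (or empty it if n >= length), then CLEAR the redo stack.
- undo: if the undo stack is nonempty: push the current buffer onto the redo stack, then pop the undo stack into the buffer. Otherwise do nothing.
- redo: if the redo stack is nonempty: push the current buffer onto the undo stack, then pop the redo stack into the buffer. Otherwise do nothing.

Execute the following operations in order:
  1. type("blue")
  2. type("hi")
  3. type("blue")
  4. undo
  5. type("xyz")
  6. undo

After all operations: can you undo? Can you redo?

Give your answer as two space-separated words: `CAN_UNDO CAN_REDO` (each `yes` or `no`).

After op 1 (type): buf='blue' undo_depth=1 redo_depth=0
After op 2 (type): buf='bluehi' undo_depth=2 redo_depth=0
After op 3 (type): buf='bluehiblue' undo_depth=3 redo_depth=0
After op 4 (undo): buf='bluehi' undo_depth=2 redo_depth=1
After op 5 (type): buf='bluehixyz' undo_depth=3 redo_depth=0
After op 6 (undo): buf='bluehi' undo_depth=2 redo_depth=1

Answer: yes yes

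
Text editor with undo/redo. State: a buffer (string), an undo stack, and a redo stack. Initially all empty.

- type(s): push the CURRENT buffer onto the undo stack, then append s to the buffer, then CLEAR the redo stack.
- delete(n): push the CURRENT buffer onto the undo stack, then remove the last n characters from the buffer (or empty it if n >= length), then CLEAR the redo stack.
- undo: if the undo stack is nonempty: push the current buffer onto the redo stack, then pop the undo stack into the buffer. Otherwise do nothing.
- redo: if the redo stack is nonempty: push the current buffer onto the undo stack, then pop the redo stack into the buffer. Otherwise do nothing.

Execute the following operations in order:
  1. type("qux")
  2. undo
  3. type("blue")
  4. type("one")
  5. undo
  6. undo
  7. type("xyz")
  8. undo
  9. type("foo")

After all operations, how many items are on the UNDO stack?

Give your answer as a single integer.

Answer: 1

Derivation:
After op 1 (type): buf='qux' undo_depth=1 redo_depth=0
After op 2 (undo): buf='(empty)' undo_depth=0 redo_depth=1
After op 3 (type): buf='blue' undo_depth=1 redo_depth=0
After op 4 (type): buf='blueone' undo_depth=2 redo_depth=0
After op 5 (undo): buf='blue' undo_depth=1 redo_depth=1
After op 6 (undo): buf='(empty)' undo_depth=0 redo_depth=2
After op 7 (type): buf='xyz' undo_depth=1 redo_depth=0
After op 8 (undo): buf='(empty)' undo_depth=0 redo_depth=1
After op 9 (type): buf='foo' undo_depth=1 redo_depth=0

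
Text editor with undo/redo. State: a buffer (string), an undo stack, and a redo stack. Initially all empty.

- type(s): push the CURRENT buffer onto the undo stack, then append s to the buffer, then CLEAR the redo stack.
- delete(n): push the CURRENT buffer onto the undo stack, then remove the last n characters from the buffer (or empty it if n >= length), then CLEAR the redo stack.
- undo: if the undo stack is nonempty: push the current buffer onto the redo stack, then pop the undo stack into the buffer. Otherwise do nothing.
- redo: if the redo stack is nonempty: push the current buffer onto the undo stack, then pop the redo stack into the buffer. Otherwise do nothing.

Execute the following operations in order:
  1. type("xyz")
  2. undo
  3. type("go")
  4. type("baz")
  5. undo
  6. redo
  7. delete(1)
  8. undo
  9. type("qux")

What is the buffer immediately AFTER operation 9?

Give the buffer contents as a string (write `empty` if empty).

After op 1 (type): buf='xyz' undo_depth=1 redo_depth=0
After op 2 (undo): buf='(empty)' undo_depth=0 redo_depth=1
After op 3 (type): buf='go' undo_depth=1 redo_depth=0
After op 4 (type): buf='gobaz' undo_depth=2 redo_depth=0
After op 5 (undo): buf='go' undo_depth=1 redo_depth=1
After op 6 (redo): buf='gobaz' undo_depth=2 redo_depth=0
After op 7 (delete): buf='goba' undo_depth=3 redo_depth=0
After op 8 (undo): buf='gobaz' undo_depth=2 redo_depth=1
After op 9 (type): buf='gobazqux' undo_depth=3 redo_depth=0

Answer: gobazqux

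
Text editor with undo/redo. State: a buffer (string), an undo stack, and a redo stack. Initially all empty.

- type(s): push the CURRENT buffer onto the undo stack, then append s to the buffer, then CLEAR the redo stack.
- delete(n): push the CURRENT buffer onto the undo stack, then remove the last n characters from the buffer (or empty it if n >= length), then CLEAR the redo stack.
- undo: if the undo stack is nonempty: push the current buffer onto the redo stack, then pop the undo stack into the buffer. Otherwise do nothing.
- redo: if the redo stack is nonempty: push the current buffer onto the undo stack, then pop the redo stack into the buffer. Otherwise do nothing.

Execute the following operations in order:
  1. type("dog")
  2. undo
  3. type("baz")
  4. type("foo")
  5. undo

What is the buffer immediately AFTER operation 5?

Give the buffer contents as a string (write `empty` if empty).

After op 1 (type): buf='dog' undo_depth=1 redo_depth=0
After op 2 (undo): buf='(empty)' undo_depth=0 redo_depth=1
After op 3 (type): buf='baz' undo_depth=1 redo_depth=0
After op 4 (type): buf='bazfoo' undo_depth=2 redo_depth=0
After op 5 (undo): buf='baz' undo_depth=1 redo_depth=1

Answer: baz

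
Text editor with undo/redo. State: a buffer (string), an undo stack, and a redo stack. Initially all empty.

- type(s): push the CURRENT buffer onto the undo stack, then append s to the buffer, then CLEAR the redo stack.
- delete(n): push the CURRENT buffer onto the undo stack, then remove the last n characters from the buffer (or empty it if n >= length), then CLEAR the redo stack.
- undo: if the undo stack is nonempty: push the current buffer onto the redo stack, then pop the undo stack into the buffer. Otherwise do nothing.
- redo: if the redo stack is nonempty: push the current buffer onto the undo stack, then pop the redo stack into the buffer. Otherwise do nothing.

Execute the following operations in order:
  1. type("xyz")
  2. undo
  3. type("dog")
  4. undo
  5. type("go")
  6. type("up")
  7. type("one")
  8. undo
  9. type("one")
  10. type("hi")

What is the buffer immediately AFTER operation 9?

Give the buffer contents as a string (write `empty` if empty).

Answer: goupone

Derivation:
After op 1 (type): buf='xyz' undo_depth=1 redo_depth=0
After op 2 (undo): buf='(empty)' undo_depth=0 redo_depth=1
After op 3 (type): buf='dog' undo_depth=1 redo_depth=0
After op 4 (undo): buf='(empty)' undo_depth=0 redo_depth=1
After op 5 (type): buf='go' undo_depth=1 redo_depth=0
After op 6 (type): buf='goup' undo_depth=2 redo_depth=0
After op 7 (type): buf='goupone' undo_depth=3 redo_depth=0
After op 8 (undo): buf='goup' undo_depth=2 redo_depth=1
After op 9 (type): buf='goupone' undo_depth=3 redo_depth=0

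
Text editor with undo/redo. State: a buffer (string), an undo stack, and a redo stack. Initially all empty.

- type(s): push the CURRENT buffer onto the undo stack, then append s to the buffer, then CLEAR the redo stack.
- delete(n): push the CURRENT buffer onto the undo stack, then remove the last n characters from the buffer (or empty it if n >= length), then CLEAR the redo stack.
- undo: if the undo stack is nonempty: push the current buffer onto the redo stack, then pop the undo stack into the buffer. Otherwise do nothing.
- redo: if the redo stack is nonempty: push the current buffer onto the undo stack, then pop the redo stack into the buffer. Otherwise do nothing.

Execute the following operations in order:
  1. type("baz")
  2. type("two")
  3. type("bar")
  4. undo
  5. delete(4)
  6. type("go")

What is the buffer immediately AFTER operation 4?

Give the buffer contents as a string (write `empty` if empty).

After op 1 (type): buf='baz' undo_depth=1 redo_depth=0
After op 2 (type): buf='baztwo' undo_depth=2 redo_depth=0
After op 3 (type): buf='baztwobar' undo_depth=3 redo_depth=0
After op 4 (undo): buf='baztwo' undo_depth=2 redo_depth=1

Answer: baztwo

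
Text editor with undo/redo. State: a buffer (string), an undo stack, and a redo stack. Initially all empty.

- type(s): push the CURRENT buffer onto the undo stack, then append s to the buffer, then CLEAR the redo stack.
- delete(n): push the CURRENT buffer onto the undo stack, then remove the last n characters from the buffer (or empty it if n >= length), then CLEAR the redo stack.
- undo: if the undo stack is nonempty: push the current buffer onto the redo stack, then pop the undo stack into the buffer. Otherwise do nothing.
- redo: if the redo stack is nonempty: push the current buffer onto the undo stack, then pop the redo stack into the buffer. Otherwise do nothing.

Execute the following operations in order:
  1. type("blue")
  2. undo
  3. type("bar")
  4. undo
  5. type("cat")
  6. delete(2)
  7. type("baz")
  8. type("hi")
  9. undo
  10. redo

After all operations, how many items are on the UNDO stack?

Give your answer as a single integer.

Answer: 4

Derivation:
After op 1 (type): buf='blue' undo_depth=1 redo_depth=0
After op 2 (undo): buf='(empty)' undo_depth=0 redo_depth=1
After op 3 (type): buf='bar' undo_depth=1 redo_depth=0
After op 4 (undo): buf='(empty)' undo_depth=0 redo_depth=1
After op 5 (type): buf='cat' undo_depth=1 redo_depth=0
After op 6 (delete): buf='c' undo_depth=2 redo_depth=0
After op 7 (type): buf='cbaz' undo_depth=3 redo_depth=0
After op 8 (type): buf='cbazhi' undo_depth=4 redo_depth=0
After op 9 (undo): buf='cbaz' undo_depth=3 redo_depth=1
After op 10 (redo): buf='cbazhi' undo_depth=4 redo_depth=0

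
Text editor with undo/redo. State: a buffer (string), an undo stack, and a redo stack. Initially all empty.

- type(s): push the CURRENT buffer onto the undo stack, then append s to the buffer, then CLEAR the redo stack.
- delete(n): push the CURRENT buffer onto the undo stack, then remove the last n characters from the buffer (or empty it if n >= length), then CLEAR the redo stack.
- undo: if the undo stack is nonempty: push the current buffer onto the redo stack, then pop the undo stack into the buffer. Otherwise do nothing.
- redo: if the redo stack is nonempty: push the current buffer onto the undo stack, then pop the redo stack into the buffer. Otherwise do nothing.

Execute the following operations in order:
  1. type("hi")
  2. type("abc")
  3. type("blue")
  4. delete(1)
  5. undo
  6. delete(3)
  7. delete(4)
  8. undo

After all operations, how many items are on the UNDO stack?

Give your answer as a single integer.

Answer: 4

Derivation:
After op 1 (type): buf='hi' undo_depth=1 redo_depth=0
After op 2 (type): buf='hiabc' undo_depth=2 redo_depth=0
After op 3 (type): buf='hiabcblue' undo_depth=3 redo_depth=0
After op 4 (delete): buf='hiabcblu' undo_depth=4 redo_depth=0
After op 5 (undo): buf='hiabcblue' undo_depth=3 redo_depth=1
After op 6 (delete): buf='hiabcb' undo_depth=4 redo_depth=0
After op 7 (delete): buf='hi' undo_depth=5 redo_depth=0
After op 8 (undo): buf='hiabcb' undo_depth=4 redo_depth=1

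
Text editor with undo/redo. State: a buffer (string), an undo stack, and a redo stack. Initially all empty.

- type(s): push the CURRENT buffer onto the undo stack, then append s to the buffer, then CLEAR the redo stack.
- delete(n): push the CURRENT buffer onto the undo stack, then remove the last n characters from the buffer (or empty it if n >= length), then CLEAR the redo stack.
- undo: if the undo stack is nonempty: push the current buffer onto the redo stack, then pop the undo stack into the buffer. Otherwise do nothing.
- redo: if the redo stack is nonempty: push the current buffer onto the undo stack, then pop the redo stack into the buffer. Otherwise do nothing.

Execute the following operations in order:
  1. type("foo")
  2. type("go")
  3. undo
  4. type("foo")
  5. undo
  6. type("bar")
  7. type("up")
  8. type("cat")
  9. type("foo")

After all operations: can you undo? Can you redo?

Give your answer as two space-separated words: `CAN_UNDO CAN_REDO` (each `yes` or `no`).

Answer: yes no

Derivation:
After op 1 (type): buf='foo' undo_depth=1 redo_depth=0
After op 2 (type): buf='foogo' undo_depth=2 redo_depth=0
After op 3 (undo): buf='foo' undo_depth=1 redo_depth=1
After op 4 (type): buf='foofoo' undo_depth=2 redo_depth=0
After op 5 (undo): buf='foo' undo_depth=1 redo_depth=1
After op 6 (type): buf='foobar' undo_depth=2 redo_depth=0
After op 7 (type): buf='foobarup' undo_depth=3 redo_depth=0
After op 8 (type): buf='foobarupcat' undo_depth=4 redo_depth=0
After op 9 (type): buf='foobarupcatfoo' undo_depth=5 redo_depth=0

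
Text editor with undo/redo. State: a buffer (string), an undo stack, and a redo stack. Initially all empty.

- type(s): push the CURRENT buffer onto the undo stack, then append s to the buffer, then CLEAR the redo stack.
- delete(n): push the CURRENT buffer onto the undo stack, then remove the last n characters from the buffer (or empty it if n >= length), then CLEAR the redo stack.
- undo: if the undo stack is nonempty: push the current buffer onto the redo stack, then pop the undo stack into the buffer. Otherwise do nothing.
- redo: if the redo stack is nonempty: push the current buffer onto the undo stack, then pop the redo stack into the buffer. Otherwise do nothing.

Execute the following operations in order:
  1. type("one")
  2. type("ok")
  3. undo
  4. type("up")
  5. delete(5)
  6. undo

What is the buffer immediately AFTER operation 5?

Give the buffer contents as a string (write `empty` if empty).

After op 1 (type): buf='one' undo_depth=1 redo_depth=0
After op 2 (type): buf='oneok' undo_depth=2 redo_depth=0
After op 3 (undo): buf='one' undo_depth=1 redo_depth=1
After op 4 (type): buf='oneup' undo_depth=2 redo_depth=0
After op 5 (delete): buf='(empty)' undo_depth=3 redo_depth=0

Answer: empty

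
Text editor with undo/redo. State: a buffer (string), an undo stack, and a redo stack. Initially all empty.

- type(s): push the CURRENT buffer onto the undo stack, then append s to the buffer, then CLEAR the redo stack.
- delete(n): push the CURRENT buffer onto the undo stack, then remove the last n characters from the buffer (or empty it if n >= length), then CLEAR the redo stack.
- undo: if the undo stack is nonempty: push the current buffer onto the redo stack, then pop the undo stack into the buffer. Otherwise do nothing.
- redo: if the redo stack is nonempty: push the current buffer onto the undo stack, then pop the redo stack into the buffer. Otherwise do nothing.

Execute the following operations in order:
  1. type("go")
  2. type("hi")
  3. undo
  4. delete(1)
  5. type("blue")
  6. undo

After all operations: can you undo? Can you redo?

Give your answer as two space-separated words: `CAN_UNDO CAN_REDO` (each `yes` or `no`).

After op 1 (type): buf='go' undo_depth=1 redo_depth=0
After op 2 (type): buf='gohi' undo_depth=2 redo_depth=0
After op 3 (undo): buf='go' undo_depth=1 redo_depth=1
After op 4 (delete): buf='g' undo_depth=2 redo_depth=0
After op 5 (type): buf='gblue' undo_depth=3 redo_depth=0
After op 6 (undo): buf='g' undo_depth=2 redo_depth=1

Answer: yes yes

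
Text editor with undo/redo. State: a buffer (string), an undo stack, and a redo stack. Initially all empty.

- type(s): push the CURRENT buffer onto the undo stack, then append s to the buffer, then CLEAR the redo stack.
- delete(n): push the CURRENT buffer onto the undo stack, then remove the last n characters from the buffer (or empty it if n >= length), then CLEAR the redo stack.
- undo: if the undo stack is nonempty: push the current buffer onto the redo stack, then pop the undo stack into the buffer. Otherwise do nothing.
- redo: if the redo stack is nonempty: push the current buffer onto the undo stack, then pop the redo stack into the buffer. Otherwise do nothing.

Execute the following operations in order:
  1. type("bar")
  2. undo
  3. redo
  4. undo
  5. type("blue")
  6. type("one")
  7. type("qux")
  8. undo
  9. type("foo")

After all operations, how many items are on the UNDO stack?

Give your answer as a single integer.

Answer: 3

Derivation:
After op 1 (type): buf='bar' undo_depth=1 redo_depth=0
After op 2 (undo): buf='(empty)' undo_depth=0 redo_depth=1
After op 3 (redo): buf='bar' undo_depth=1 redo_depth=0
After op 4 (undo): buf='(empty)' undo_depth=0 redo_depth=1
After op 5 (type): buf='blue' undo_depth=1 redo_depth=0
After op 6 (type): buf='blueone' undo_depth=2 redo_depth=0
After op 7 (type): buf='blueonequx' undo_depth=3 redo_depth=0
After op 8 (undo): buf='blueone' undo_depth=2 redo_depth=1
After op 9 (type): buf='blueonefoo' undo_depth=3 redo_depth=0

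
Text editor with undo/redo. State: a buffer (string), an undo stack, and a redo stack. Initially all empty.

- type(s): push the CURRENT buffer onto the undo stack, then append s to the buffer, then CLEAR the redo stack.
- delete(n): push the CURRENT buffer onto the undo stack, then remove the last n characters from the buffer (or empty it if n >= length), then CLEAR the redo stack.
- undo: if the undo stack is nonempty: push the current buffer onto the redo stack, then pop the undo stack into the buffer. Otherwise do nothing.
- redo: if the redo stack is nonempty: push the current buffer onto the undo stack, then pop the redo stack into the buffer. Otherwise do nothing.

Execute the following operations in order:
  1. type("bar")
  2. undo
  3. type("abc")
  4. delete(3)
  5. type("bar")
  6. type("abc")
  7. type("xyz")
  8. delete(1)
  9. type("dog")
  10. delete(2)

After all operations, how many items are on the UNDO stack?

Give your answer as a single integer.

Answer: 8

Derivation:
After op 1 (type): buf='bar' undo_depth=1 redo_depth=0
After op 2 (undo): buf='(empty)' undo_depth=0 redo_depth=1
After op 3 (type): buf='abc' undo_depth=1 redo_depth=0
After op 4 (delete): buf='(empty)' undo_depth=2 redo_depth=0
After op 5 (type): buf='bar' undo_depth=3 redo_depth=0
After op 6 (type): buf='barabc' undo_depth=4 redo_depth=0
After op 7 (type): buf='barabcxyz' undo_depth=5 redo_depth=0
After op 8 (delete): buf='barabcxy' undo_depth=6 redo_depth=0
After op 9 (type): buf='barabcxydog' undo_depth=7 redo_depth=0
After op 10 (delete): buf='barabcxyd' undo_depth=8 redo_depth=0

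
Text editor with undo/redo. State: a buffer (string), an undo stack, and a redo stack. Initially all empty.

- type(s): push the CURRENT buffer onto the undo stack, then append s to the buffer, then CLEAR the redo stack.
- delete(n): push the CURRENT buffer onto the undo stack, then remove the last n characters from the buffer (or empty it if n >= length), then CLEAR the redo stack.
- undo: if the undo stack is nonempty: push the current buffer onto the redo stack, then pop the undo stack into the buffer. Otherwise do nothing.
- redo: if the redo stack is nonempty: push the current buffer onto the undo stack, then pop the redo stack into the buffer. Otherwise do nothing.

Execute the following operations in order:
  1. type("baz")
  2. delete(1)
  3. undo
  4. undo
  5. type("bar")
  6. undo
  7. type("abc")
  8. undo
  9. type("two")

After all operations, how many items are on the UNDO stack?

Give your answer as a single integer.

Answer: 1

Derivation:
After op 1 (type): buf='baz' undo_depth=1 redo_depth=0
After op 2 (delete): buf='ba' undo_depth=2 redo_depth=0
After op 3 (undo): buf='baz' undo_depth=1 redo_depth=1
After op 4 (undo): buf='(empty)' undo_depth=0 redo_depth=2
After op 5 (type): buf='bar' undo_depth=1 redo_depth=0
After op 6 (undo): buf='(empty)' undo_depth=0 redo_depth=1
After op 7 (type): buf='abc' undo_depth=1 redo_depth=0
After op 8 (undo): buf='(empty)' undo_depth=0 redo_depth=1
After op 9 (type): buf='two' undo_depth=1 redo_depth=0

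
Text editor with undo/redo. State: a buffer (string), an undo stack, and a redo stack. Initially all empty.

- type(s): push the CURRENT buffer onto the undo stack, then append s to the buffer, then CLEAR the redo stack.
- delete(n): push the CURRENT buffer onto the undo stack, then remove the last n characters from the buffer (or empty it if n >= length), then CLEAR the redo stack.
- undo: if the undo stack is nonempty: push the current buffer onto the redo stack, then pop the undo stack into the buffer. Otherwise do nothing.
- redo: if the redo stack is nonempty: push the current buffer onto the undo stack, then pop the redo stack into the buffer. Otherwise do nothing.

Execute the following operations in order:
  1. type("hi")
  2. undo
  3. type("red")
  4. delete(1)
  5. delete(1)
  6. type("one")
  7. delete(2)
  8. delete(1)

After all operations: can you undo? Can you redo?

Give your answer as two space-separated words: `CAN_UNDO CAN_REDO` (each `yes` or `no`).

Answer: yes no

Derivation:
After op 1 (type): buf='hi' undo_depth=1 redo_depth=0
After op 2 (undo): buf='(empty)' undo_depth=0 redo_depth=1
After op 3 (type): buf='red' undo_depth=1 redo_depth=0
After op 4 (delete): buf='re' undo_depth=2 redo_depth=0
After op 5 (delete): buf='r' undo_depth=3 redo_depth=0
After op 6 (type): buf='rone' undo_depth=4 redo_depth=0
After op 7 (delete): buf='ro' undo_depth=5 redo_depth=0
After op 8 (delete): buf='r' undo_depth=6 redo_depth=0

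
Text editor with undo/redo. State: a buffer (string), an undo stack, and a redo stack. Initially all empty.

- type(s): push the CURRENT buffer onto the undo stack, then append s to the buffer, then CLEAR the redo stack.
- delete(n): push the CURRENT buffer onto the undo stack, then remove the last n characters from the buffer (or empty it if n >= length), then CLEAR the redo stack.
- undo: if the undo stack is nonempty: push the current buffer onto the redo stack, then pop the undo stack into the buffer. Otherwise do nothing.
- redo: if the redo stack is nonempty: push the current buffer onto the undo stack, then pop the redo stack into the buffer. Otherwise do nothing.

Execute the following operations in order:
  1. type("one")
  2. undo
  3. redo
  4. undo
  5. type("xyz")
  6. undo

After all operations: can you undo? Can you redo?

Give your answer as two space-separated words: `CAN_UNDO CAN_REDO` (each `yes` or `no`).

Answer: no yes

Derivation:
After op 1 (type): buf='one' undo_depth=1 redo_depth=0
After op 2 (undo): buf='(empty)' undo_depth=0 redo_depth=1
After op 3 (redo): buf='one' undo_depth=1 redo_depth=0
After op 4 (undo): buf='(empty)' undo_depth=0 redo_depth=1
After op 5 (type): buf='xyz' undo_depth=1 redo_depth=0
After op 6 (undo): buf='(empty)' undo_depth=0 redo_depth=1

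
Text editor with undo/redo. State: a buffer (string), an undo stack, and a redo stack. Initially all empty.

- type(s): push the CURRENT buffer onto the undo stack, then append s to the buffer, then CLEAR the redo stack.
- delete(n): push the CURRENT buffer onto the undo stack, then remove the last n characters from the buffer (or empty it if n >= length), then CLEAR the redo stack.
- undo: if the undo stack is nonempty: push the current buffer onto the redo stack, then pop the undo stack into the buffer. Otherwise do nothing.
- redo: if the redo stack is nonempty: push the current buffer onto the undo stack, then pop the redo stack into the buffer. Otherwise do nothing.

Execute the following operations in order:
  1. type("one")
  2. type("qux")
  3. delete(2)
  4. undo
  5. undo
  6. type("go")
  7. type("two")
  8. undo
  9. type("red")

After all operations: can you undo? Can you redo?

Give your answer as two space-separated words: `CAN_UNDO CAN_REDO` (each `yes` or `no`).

After op 1 (type): buf='one' undo_depth=1 redo_depth=0
After op 2 (type): buf='onequx' undo_depth=2 redo_depth=0
After op 3 (delete): buf='oneq' undo_depth=3 redo_depth=0
After op 4 (undo): buf='onequx' undo_depth=2 redo_depth=1
After op 5 (undo): buf='one' undo_depth=1 redo_depth=2
After op 6 (type): buf='onego' undo_depth=2 redo_depth=0
After op 7 (type): buf='onegotwo' undo_depth=3 redo_depth=0
After op 8 (undo): buf='onego' undo_depth=2 redo_depth=1
After op 9 (type): buf='onegored' undo_depth=3 redo_depth=0

Answer: yes no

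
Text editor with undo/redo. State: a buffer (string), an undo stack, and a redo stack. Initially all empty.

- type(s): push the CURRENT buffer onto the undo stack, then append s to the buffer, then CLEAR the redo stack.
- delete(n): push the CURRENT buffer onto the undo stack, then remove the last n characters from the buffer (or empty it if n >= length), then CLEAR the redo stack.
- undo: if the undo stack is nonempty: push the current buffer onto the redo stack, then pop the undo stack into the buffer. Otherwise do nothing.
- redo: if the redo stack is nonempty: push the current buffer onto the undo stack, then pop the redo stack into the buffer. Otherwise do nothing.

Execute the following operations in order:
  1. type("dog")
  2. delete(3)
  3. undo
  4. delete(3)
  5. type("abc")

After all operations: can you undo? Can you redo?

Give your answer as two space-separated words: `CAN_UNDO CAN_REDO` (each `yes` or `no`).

Answer: yes no

Derivation:
After op 1 (type): buf='dog' undo_depth=1 redo_depth=0
After op 2 (delete): buf='(empty)' undo_depth=2 redo_depth=0
After op 3 (undo): buf='dog' undo_depth=1 redo_depth=1
After op 4 (delete): buf='(empty)' undo_depth=2 redo_depth=0
After op 5 (type): buf='abc' undo_depth=3 redo_depth=0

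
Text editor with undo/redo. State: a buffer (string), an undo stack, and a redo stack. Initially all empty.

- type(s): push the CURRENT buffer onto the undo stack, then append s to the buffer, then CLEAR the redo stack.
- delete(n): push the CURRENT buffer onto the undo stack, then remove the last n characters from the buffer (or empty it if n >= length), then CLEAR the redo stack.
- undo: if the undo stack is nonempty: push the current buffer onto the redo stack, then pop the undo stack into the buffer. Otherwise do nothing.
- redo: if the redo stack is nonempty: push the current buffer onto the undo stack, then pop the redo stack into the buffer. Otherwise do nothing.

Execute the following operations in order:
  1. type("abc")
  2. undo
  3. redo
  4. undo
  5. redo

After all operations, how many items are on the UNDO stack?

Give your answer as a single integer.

Answer: 1

Derivation:
After op 1 (type): buf='abc' undo_depth=1 redo_depth=0
After op 2 (undo): buf='(empty)' undo_depth=0 redo_depth=1
After op 3 (redo): buf='abc' undo_depth=1 redo_depth=0
After op 4 (undo): buf='(empty)' undo_depth=0 redo_depth=1
After op 5 (redo): buf='abc' undo_depth=1 redo_depth=0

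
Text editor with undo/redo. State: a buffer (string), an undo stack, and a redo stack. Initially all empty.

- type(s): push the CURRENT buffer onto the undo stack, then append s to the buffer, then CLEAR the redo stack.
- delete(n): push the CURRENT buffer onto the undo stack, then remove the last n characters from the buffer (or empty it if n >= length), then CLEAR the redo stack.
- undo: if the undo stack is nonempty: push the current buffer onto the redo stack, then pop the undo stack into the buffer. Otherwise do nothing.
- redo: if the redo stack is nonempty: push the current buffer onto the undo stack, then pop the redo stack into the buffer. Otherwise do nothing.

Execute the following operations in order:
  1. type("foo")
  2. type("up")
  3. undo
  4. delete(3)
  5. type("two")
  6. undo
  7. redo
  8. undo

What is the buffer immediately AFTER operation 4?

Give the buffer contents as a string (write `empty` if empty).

Answer: empty

Derivation:
After op 1 (type): buf='foo' undo_depth=1 redo_depth=0
After op 2 (type): buf='fooup' undo_depth=2 redo_depth=0
After op 3 (undo): buf='foo' undo_depth=1 redo_depth=1
After op 4 (delete): buf='(empty)' undo_depth=2 redo_depth=0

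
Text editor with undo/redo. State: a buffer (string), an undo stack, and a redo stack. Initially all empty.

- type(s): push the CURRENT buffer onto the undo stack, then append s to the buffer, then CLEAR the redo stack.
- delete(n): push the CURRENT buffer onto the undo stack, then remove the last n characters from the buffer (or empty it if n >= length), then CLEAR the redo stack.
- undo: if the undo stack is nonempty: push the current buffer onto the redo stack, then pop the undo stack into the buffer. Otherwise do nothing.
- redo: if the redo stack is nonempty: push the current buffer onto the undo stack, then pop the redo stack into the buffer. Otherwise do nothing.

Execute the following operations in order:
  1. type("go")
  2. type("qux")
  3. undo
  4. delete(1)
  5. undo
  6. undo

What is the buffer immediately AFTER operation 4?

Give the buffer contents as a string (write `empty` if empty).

After op 1 (type): buf='go' undo_depth=1 redo_depth=0
After op 2 (type): buf='goqux' undo_depth=2 redo_depth=0
After op 3 (undo): buf='go' undo_depth=1 redo_depth=1
After op 4 (delete): buf='g' undo_depth=2 redo_depth=0

Answer: g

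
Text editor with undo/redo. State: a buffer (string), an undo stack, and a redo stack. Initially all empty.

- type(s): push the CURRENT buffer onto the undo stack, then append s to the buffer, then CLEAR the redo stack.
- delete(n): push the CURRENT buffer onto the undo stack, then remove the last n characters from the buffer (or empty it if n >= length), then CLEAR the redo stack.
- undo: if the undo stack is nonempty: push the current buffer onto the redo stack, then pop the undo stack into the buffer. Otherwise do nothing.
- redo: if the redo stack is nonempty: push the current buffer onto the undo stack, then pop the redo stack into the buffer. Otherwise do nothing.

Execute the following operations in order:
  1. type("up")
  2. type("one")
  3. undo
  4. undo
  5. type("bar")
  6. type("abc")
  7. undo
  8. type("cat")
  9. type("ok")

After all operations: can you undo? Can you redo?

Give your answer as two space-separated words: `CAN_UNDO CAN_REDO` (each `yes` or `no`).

After op 1 (type): buf='up' undo_depth=1 redo_depth=0
After op 2 (type): buf='upone' undo_depth=2 redo_depth=0
After op 3 (undo): buf='up' undo_depth=1 redo_depth=1
After op 4 (undo): buf='(empty)' undo_depth=0 redo_depth=2
After op 5 (type): buf='bar' undo_depth=1 redo_depth=0
After op 6 (type): buf='barabc' undo_depth=2 redo_depth=0
After op 7 (undo): buf='bar' undo_depth=1 redo_depth=1
After op 8 (type): buf='barcat' undo_depth=2 redo_depth=0
After op 9 (type): buf='barcatok' undo_depth=3 redo_depth=0

Answer: yes no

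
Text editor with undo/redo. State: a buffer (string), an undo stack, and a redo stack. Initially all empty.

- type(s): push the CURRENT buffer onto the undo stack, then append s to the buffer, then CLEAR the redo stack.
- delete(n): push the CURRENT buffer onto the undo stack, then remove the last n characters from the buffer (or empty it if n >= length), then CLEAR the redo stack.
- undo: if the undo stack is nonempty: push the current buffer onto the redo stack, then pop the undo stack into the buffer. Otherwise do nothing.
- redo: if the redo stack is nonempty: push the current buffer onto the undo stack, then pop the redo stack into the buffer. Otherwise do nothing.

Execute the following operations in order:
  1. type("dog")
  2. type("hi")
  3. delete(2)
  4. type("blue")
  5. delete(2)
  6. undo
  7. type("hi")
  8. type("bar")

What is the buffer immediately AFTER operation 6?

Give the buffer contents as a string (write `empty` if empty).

Answer: dogblue

Derivation:
After op 1 (type): buf='dog' undo_depth=1 redo_depth=0
After op 2 (type): buf='doghi' undo_depth=2 redo_depth=0
After op 3 (delete): buf='dog' undo_depth=3 redo_depth=0
After op 4 (type): buf='dogblue' undo_depth=4 redo_depth=0
After op 5 (delete): buf='dogbl' undo_depth=5 redo_depth=0
After op 6 (undo): buf='dogblue' undo_depth=4 redo_depth=1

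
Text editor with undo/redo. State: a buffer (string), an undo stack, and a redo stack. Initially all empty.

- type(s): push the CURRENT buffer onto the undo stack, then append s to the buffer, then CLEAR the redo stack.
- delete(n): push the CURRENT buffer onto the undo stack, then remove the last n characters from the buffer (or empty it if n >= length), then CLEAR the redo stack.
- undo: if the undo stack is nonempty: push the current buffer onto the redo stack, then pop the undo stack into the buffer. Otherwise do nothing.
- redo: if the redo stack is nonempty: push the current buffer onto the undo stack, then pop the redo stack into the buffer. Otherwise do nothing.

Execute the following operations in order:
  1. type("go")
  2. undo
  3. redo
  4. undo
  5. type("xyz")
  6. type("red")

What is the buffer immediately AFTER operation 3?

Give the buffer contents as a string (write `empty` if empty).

Answer: go

Derivation:
After op 1 (type): buf='go' undo_depth=1 redo_depth=0
After op 2 (undo): buf='(empty)' undo_depth=0 redo_depth=1
After op 3 (redo): buf='go' undo_depth=1 redo_depth=0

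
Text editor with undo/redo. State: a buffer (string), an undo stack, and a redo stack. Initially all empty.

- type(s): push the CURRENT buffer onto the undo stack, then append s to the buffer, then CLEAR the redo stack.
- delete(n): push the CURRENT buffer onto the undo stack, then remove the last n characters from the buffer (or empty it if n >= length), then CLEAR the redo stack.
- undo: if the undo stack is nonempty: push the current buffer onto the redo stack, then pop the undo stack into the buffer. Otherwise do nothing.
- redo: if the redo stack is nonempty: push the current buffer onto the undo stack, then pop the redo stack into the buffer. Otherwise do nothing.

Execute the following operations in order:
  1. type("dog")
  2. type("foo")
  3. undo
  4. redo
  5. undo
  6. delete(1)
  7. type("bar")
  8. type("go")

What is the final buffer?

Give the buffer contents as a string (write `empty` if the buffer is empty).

After op 1 (type): buf='dog' undo_depth=1 redo_depth=0
After op 2 (type): buf='dogfoo' undo_depth=2 redo_depth=0
After op 3 (undo): buf='dog' undo_depth=1 redo_depth=1
After op 4 (redo): buf='dogfoo' undo_depth=2 redo_depth=0
After op 5 (undo): buf='dog' undo_depth=1 redo_depth=1
After op 6 (delete): buf='do' undo_depth=2 redo_depth=0
After op 7 (type): buf='dobar' undo_depth=3 redo_depth=0
After op 8 (type): buf='dobargo' undo_depth=4 redo_depth=0

Answer: dobargo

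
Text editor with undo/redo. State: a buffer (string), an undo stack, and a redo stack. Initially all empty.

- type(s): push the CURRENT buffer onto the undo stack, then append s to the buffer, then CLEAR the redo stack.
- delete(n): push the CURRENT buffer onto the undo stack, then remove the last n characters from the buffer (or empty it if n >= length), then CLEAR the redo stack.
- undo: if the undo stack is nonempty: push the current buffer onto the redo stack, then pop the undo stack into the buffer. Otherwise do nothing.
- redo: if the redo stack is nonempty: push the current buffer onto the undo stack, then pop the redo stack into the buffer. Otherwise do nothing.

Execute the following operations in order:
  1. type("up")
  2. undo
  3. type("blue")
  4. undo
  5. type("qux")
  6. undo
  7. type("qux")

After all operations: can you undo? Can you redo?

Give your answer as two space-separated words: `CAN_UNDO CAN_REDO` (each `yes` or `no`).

After op 1 (type): buf='up' undo_depth=1 redo_depth=0
After op 2 (undo): buf='(empty)' undo_depth=0 redo_depth=1
After op 3 (type): buf='blue' undo_depth=1 redo_depth=0
After op 4 (undo): buf='(empty)' undo_depth=0 redo_depth=1
After op 5 (type): buf='qux' undo_depth=1 redo_depth=0
After op 6 (undo): buf='(empty)' undo_depth=0 redo_depth=1
After op 7 (type): buf='qux' undo_depth=1 redo_depth=0

Answer: yes no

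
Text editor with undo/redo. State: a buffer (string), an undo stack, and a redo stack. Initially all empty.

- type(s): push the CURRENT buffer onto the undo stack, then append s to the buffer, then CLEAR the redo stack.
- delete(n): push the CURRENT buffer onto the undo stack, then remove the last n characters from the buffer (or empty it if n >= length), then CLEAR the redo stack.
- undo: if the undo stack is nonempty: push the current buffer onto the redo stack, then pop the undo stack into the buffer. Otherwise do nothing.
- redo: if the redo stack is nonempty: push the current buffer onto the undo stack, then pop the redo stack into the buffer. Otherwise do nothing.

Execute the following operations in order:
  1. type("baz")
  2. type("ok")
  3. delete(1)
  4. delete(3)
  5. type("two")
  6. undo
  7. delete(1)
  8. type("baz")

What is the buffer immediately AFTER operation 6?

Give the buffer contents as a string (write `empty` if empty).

Answer: b

Derivation:
After op 1 (type): buf='baz' undo_depth=1 redo_depth=0
After op 2 (type): buf='bazok' undo_depth=2 redo_depth=0
After op 3 (delete): buf='bazo' undo_depth=3 redo_depth=0
After op 4 (delete): buf='b' undo_depth=4 redo_depth=0
After op 5 (type): buf='btwo' undo_depth=5 redo_depth=0
After op 6 (undo): buf='b' undo_depth=4 redo_depth=1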